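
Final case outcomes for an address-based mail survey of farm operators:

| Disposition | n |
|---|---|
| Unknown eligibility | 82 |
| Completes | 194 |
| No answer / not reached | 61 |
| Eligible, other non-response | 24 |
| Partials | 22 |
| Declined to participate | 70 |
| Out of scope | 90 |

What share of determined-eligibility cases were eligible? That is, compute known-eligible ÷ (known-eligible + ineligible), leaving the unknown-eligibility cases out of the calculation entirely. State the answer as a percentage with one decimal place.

80.5%

Eligible (known) = 194 + 22 + 70 + 61 + 24 = 371
e = 371 / (371 + 90) = 371 / 461 = 0.8048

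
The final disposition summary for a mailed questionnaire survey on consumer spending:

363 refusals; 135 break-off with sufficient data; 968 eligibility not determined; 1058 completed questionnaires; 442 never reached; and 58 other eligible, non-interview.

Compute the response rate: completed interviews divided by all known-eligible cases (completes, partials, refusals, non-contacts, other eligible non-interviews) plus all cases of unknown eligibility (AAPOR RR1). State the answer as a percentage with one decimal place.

35.0%

Num → 1058
Denom → 1058 + 135 + 363 + 442 + 58 + 968 = 3024
RR1 = 1058 / 3024 = 0.3499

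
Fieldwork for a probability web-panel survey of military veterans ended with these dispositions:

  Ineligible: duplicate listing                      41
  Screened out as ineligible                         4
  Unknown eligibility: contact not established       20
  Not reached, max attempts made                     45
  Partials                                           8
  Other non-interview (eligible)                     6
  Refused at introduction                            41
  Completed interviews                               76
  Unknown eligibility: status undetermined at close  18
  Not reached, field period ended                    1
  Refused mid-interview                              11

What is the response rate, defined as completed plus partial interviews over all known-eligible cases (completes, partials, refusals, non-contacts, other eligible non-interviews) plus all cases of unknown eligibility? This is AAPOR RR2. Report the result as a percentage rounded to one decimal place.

37.2%

Refusal or break-off = 41 + 11 = 52
Non-contacts = 1 + 45 = 46
Undetermined eligibility = 20 + 18 = 38
Out of scope = 4 + 41 = 45
Num: 76 + 8 = 84
Denominator: 76 + 8 + 52 + 46 + 6 + 38 = 226
RR2 = 84 / 226 = 0.3717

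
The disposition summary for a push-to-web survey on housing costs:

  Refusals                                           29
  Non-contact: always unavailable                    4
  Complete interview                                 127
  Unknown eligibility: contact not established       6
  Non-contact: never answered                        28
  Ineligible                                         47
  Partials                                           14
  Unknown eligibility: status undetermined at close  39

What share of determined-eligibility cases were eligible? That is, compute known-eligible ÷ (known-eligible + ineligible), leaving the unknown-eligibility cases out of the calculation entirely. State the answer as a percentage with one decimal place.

81.1%

No answer / not reached = 28 + 4 = 32
Unknown eligibility = 6 + 39 = 45
Eligible (known): 127 + 14 + 29 + 32 = 202
e = 202 / (202 + 47) = 202 / 249 = 0.8112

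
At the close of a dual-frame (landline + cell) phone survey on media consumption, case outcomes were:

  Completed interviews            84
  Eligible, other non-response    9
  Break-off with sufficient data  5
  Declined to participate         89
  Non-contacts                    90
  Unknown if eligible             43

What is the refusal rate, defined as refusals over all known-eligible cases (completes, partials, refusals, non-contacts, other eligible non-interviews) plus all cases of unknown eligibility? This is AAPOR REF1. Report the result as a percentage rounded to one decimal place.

27.8%

Num = 89
Denom = 84 + 5 + 89 + 90 + 9 + 43 = 320
REF1 = 89 / 320 = 0.2781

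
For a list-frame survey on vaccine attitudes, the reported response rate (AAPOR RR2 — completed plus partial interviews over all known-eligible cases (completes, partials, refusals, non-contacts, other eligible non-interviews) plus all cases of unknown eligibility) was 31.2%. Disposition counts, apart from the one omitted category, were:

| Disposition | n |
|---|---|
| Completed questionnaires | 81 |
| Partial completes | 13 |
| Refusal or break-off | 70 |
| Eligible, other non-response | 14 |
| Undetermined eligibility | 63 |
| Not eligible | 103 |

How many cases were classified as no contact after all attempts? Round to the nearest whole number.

60

Num → 81 + 13 = 94
RR2 = 94 / D = 0.312
D = 94 / 0.312 = 301.3
Remaining denominator categories sum to 241
no contact after all attempts = 301.3 − 241 ≈ 60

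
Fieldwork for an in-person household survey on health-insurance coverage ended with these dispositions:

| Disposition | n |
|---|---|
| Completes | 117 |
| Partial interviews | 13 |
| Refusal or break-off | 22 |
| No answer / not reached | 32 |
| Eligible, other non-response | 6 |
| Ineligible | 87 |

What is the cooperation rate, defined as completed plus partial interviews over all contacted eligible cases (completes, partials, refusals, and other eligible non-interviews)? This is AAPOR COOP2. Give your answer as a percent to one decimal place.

82.3%

Num: 117 + 13 = 130
Base: 117 + 13 + 22 + 6 = 158
COOP2 = 130 / 158 = 0.8228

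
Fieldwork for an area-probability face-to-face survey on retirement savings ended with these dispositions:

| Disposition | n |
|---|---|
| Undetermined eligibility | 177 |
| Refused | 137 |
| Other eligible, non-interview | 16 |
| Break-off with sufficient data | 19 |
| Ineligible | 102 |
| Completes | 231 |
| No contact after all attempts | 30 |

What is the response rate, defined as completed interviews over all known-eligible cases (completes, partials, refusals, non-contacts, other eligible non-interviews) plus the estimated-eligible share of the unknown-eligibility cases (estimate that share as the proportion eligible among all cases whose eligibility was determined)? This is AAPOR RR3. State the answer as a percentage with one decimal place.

Numerator: 231
Known eligible: 231 + 19 + 137 + 30 + 16 = 433
e = 433 / (433 + 102) = 433 / 535 = 0.8093
Estimated eligible among unknowns: 0.8093 × 177 = 143.25
Denominator: 433 + 143.25 = 576.25
RR3 = 231 / 576.25 = 0.4009

40.1%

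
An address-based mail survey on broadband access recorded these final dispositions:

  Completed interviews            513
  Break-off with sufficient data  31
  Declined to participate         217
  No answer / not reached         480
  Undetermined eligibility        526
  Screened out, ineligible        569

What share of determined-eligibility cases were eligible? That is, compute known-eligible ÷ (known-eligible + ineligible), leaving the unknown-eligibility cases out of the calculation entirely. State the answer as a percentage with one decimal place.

68.6%

Known eligible = 513 + 31 + 217 + 480 = 1241
e = 1241 / (1241 + 569) = 1241 / 1810 = 0.6856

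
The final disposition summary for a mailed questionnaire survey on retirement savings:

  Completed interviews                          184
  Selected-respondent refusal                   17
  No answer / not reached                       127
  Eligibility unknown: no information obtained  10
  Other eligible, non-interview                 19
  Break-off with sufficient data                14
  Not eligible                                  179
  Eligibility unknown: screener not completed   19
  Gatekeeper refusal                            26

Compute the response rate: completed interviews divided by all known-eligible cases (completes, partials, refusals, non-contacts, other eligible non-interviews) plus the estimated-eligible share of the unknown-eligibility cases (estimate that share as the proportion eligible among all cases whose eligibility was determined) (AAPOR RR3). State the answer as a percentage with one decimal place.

45.2%

Declined to participate = 26 + 17 = 43
Unknown eligibility = 19 + 10 = 29
Numerator = 184
Known eligible = 184 + 14 + 43 + 127 + 19 = 387
e = 387 / (387 + 179) = 387 / 566 = 0.6837
Eligible share of unknowns = 0.6837 × 29 = 19.83
Denominator = 387 + 19.83 = 406.83
RR3 = 184 / 406.83 = 0.4523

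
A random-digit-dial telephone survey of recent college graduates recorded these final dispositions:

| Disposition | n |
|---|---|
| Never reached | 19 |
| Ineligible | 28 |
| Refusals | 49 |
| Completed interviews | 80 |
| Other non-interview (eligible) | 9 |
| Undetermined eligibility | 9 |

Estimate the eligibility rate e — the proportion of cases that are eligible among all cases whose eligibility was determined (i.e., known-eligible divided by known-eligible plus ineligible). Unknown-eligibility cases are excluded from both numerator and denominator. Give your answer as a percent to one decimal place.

Determined eligible: 80 + 49 + 19 + 9 = 157
e = 157 / (157 + 28) = 157 / 185 = 0.8486

84.9%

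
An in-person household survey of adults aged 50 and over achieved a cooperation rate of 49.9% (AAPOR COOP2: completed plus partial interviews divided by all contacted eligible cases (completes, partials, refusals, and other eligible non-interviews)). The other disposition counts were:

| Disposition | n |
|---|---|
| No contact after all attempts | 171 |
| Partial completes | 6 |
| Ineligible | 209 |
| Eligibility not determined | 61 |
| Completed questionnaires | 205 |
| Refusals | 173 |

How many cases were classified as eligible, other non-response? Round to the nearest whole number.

39

Top: 205 + 6 = 211
COOP2 = 211 / D = 0.499
D = 211 / 0.499 = 422.8
Other denominator terms total 384
eligible, other non-response = 422.8 − 384 ≈ 39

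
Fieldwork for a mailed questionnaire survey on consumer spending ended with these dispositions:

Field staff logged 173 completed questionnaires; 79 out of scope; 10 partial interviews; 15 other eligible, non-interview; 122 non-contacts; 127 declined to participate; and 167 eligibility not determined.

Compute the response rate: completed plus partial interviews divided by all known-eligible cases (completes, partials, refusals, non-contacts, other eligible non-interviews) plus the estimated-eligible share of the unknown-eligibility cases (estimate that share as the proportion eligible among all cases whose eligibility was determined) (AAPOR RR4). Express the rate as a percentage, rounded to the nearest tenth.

Num → 173 + 10 = 183
Known eligible → 173 + 10 + 127 + 122 + 15 = 447
e = 447 / (447 + 79) = 447 / 526 = 0.8498
Estimated eligible among unknowns → 0.8498 × 167 = 141.92
Denom → 447 + 141.92 = 588.92
RR4 = 183 / 588.92 = 0.3107

31.1%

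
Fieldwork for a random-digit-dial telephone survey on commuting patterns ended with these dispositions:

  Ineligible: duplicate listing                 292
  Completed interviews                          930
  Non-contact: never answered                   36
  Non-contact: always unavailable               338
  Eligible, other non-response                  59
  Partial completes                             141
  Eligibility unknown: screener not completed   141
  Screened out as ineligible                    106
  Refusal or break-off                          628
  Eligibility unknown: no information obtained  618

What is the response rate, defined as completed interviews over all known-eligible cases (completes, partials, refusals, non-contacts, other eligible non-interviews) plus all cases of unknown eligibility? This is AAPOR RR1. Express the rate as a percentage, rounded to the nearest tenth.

32.2%

Never reached = 36 + 338 = 374
Undetermined eligibility = 141 + 618 = 759
Screened out, ineligible = 106 + 292 = 398
Numerator → 930
Denom → 930 + 141 + 628 + 374 + 59 + 759 = 2891
RR1 = 930 / 2891 = 0.3217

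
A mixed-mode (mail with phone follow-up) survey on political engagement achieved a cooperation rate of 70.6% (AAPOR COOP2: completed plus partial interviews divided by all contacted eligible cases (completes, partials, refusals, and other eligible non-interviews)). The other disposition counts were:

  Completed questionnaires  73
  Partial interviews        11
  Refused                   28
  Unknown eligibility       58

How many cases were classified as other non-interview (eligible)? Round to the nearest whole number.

Num: 73 + 11 = 84
COOP2 = 84 / D = 0.706
D = 84 / 0.706 = 119.0
Other denominator terms total 112
other non-interview (eligible) = 119.0 − 112 ≈ 7

7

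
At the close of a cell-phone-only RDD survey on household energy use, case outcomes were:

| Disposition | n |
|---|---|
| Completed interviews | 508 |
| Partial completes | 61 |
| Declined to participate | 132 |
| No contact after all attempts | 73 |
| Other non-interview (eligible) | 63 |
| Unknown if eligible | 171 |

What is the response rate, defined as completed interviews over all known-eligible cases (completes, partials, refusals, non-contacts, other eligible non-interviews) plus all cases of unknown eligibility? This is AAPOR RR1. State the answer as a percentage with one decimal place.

Top = 508
Base = 508 + 61 + 132 + 73 + 63 + 171 = 1008
RR1 = 508 / 1008 = 0.5040

50.4%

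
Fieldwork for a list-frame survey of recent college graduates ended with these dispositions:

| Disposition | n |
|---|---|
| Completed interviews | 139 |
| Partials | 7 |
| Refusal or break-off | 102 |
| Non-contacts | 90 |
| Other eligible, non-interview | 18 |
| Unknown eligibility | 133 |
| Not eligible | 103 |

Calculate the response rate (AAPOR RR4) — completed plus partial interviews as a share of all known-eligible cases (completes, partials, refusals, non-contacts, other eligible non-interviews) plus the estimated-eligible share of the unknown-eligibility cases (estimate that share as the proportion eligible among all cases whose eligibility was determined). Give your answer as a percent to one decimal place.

Top: 139 + 7 = 146
Eligible (known): 139 + 7 + 102 + 90 + 18 = 356
e = 356 / (356 + 103) = 356 / 459 = 0.7756
Eligible share of unknowns: 0.7756 × 133 = 103.15
Denominator: 356 + 103.15 = 459.15
RR4 = 146 / 459.15 = 0.3180

31.8%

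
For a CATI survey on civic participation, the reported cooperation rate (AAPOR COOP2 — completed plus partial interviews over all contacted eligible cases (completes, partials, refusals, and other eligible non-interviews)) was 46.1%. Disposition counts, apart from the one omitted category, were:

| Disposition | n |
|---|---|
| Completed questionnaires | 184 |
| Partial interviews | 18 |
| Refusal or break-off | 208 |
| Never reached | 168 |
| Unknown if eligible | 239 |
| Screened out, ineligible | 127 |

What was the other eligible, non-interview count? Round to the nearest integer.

28

Num → 184 + 18 = 202
COOP2 = 202 / D = 0.461
D = 202 / 0.461 = 438.2
Other denominator terms total 410
other eligible, non-interview = 438.2 − 410 ≈ 28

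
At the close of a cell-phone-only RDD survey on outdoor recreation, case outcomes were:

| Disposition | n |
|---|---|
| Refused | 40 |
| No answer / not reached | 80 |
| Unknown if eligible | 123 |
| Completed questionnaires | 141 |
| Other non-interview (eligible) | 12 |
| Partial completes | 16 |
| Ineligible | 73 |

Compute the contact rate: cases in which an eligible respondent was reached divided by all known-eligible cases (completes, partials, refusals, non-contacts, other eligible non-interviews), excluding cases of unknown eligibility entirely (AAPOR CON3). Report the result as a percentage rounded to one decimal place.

72.3%

Numerator: 141 + 16 + 40 + 12 = 209
Base: 141 + 16 + 40 + 80 + 12 = 289
CON3 = 209 / 289 = 0.7232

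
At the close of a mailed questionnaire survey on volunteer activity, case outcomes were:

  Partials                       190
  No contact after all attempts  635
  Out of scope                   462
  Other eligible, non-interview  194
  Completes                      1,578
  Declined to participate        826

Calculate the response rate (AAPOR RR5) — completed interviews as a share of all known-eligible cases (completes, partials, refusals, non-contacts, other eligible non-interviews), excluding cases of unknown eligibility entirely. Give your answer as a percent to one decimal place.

46.1%

Num → 1578
Denominator → 1578 + 190 + 826 + 635 + 194 = 3423
RR5 = 1578 / 3423 = 0.4610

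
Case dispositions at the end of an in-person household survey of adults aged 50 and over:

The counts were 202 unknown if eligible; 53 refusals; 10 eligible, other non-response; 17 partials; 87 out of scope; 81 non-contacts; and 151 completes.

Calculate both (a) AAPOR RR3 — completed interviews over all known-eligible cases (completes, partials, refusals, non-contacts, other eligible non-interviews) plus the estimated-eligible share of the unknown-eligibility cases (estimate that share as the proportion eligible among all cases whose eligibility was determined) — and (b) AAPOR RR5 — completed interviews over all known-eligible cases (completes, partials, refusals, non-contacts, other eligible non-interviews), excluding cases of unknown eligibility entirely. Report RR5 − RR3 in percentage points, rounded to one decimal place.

16.3

Numerator → 151
Determined eligible → 151 + 17 + 53 + 81 + 10 = 312
e = 312 / (312 + 87) = 312 / 399 = 0.7820
Eligible share of unknowns → 0.7820 × 202 = 157.96
Denom → 312 + 157.96 = 469.96
RR3 = 151 / 469.96 = 0.3213
Denom → 151 + 17 + 53 + 81 + 10 = 312
RR5 = 151 / 312 = 0.4840
Difference = 48.40 − 32.13 = 16.27 percentage points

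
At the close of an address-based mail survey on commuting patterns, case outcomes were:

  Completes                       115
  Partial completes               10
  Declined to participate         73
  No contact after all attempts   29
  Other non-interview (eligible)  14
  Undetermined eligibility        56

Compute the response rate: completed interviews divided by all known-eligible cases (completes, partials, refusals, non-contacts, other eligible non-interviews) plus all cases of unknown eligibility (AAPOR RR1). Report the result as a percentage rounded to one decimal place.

Top: 115
Denom: 115 + 10 + 73 + 29 + 14 + 56 = 297
RR1 = 115 / 297 = 0.3872

38.7%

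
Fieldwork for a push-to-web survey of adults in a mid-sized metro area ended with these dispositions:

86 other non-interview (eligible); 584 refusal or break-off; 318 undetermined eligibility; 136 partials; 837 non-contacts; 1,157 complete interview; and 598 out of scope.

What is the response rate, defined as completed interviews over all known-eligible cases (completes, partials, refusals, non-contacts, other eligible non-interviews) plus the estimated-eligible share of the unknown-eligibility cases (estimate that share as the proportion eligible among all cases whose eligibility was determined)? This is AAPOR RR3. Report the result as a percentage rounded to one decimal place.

Numerator → 1157
Determined eligible → 1157 + 136 + 584 + 837 + 86 = 2800
e = 2800 / (2800 + 598) = 2800 / 3398 = 0.8240
e × U → 0.8240 × 318 = 262.03
Denominator → 2800 + 262.03 = 3062.03
RR3 = 1157 / 3062.03 = 0.3779

37.8%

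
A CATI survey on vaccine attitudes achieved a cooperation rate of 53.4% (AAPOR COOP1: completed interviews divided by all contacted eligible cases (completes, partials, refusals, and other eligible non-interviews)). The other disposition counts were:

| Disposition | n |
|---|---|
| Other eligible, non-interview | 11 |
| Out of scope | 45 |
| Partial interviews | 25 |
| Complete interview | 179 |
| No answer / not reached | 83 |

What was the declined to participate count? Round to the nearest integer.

120

COOP1 = 179 / D = 0.534
D = 179 / 0.534 = 335.2
Other denominator terms total 215
declined to participate = 335.2 − 215 ≈ 120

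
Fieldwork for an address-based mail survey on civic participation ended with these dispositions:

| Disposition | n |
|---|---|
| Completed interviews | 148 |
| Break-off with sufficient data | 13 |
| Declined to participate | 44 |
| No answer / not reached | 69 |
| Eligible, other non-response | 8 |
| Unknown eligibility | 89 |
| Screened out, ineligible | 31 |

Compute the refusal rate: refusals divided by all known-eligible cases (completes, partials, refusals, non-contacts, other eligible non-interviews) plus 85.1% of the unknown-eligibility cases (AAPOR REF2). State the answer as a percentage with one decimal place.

Top = 44
Known eligible = 148 + 13 + 44 + 69 + 8 = 282
e × U = 0.8510 × 89 = 75.74
Base = 282 + 75.74 = 357.74
REF2 = 44 / 357.74 = 0.1230

12.3%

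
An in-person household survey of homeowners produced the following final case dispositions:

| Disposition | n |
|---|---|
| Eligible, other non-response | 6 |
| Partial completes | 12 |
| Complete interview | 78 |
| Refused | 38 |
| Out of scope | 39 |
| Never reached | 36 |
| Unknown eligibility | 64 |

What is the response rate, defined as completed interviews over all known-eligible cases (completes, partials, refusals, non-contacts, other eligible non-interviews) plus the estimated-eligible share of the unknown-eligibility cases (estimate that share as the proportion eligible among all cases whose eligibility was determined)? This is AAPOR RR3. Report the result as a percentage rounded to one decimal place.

Num = 78
Known eligible = 78 + 12 + 38 + 36 + 6 = 170
e = 170 / (170 + 39) = 170 / 209 = 0.8134
Estimated eligible among unknowns = 0.8134 × 64 = 52.06
Base = 170 + 52.06 = 222.06
RR3 = 78 / 222.06 = 0.3513

35.1%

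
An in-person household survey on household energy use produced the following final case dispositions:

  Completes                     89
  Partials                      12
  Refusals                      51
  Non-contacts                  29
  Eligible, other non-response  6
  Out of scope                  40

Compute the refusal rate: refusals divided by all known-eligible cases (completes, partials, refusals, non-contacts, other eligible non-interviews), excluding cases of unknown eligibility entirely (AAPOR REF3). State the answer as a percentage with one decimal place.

27.3%

Top → 51
Denom → 89 + 12 + 51 + 29 + 6 = 187
REF3 = 51 / 187 = 0.2727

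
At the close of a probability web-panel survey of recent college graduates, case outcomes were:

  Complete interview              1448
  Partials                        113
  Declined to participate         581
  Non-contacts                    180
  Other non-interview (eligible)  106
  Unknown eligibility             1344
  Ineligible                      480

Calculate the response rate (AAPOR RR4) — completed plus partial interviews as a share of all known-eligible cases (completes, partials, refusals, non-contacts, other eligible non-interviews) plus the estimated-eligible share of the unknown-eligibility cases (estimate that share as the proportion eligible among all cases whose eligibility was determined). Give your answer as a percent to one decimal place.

Numerator: 1448 + 113 = 1561
Known eligible: 1448 + 113 + 581 + 180 + 106 = 2428
e = 2428 / (2428 + 480) = 2428 / 2908 = 0.8349
Estimated eligible among unknowns: 0.8349 × 1344 = 1122.11
Denominator: 2428 + 1122.11 = 3550.11
RR4 = 1561 / 3550.11 = 0.4397

44.0%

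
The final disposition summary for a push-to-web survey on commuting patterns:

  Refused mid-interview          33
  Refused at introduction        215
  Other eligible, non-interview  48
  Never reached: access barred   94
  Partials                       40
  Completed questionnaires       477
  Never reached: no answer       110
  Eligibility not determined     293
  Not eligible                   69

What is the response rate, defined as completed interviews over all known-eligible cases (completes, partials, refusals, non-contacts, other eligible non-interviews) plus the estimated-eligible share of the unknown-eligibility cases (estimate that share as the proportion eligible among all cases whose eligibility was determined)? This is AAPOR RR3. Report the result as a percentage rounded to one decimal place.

36.9%

Refusals = 215 + 33 = 248
Non-contacts = 110 + 94 = 204
Num = 477
Determined eligible = 477 + 40 + 248 + 204 + 48 = 1017
e = 1017 / (1017 + 69) = 1017 / 1086 = 0.9365
e × U = 0.9365 × 293 = 274.39
Base = 1017 + 274.39 = 1291.39
RR3 = 477 / 1291.39 = 0.3694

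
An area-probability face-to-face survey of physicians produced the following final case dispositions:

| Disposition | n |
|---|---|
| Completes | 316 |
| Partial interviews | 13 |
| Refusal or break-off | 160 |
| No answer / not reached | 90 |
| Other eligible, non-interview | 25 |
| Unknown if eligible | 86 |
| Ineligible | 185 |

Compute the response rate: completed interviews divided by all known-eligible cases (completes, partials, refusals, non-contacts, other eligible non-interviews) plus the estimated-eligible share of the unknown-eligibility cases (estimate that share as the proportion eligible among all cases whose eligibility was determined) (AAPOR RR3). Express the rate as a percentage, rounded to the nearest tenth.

Numerator → 316
Known eligible → 316 + 13 + 160 + 90 + 25 = 604
e = 604 / (604 + 185) = 604 / 789 = 0.7655
Estimated eligible among unknowns → 0.7655 × 86 = 65.83
Base → 604 + 65.83 = 669.83
RR3 = 316 / 669.83 = 0.4718

47.2%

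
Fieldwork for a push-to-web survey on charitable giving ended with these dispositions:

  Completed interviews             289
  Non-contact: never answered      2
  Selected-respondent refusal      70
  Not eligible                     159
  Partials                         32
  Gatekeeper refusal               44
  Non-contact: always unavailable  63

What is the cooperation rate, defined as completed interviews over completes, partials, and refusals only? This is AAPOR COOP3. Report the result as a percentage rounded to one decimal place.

Refusals = 44 + 70 = 114
Non-contacts = 2 + 63 = 65
Numerator: 289
Denominator: 289 + 32 + 114 = 435
COOP3 = 289 / 435 = 0.6644

66.4%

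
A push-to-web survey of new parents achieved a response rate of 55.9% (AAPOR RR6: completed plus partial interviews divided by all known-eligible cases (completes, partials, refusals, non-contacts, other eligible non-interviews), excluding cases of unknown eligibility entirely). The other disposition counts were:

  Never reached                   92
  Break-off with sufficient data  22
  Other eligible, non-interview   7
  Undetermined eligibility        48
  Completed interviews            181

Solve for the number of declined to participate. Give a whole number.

61

Num: 181 + 22 = 203
RR6 = 203 / D = 0.559
D = 203 / 0.559 = 363.1
Remaining denominator categories sum to 302
declined to participate = 363.1 − 302 ≈ 61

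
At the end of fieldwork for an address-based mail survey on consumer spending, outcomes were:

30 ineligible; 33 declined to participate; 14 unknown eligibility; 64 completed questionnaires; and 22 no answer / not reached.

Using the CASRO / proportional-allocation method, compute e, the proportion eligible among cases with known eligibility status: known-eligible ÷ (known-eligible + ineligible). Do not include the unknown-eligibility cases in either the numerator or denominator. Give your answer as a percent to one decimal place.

Known eligible: 64 + 33 + 22 = 119
e = 119 / (119 + 30) = 119 / 149 = 0.7987

79.9%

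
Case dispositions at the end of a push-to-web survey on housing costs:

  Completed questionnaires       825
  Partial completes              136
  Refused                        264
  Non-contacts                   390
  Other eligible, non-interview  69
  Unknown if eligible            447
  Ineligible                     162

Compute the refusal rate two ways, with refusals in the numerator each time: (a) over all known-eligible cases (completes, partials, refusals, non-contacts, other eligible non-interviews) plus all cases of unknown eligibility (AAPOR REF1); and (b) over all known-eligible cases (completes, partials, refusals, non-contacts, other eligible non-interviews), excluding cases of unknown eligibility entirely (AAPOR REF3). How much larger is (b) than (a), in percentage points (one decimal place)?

3.3

Num = 264
Denominator = 825 + 136 + 264 + 390 + 69 + 447 = 2131
REF1 = 264 / 2131 = 0.1239
Denominator = 825 + 136 + 264 + 390 + 69 = 1684
REF3 = 264 / 1684 = 0.1568
Difference = 15.68 − 12.39 = 3.29 percentage points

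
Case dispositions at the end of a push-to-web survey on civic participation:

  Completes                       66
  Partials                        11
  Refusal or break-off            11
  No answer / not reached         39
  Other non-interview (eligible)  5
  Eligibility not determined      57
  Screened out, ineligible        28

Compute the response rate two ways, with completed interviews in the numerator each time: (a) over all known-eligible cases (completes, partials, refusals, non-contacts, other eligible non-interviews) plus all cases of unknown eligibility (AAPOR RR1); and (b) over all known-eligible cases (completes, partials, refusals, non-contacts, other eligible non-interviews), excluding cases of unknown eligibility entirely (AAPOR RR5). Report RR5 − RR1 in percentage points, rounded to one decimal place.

15.1

Top → 66
Base → 66 + 11 + 11 + 39 + 5 + 57 = 189
RR1 = 66 / 189 = 0.3492
Base → 66 + 11 + 11 + 39 + 5 = 132
RR5 = 66 / 132 = 0.5000
Difference = 50.00 − 34.92 = 15.08 percentage points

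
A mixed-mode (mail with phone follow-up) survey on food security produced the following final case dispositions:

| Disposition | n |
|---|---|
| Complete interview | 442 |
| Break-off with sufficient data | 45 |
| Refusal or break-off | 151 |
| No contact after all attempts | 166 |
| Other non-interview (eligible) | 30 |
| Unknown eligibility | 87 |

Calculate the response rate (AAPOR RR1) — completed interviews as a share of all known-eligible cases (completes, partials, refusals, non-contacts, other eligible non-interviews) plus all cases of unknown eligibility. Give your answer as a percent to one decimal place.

48.0%

Numerator = 442
Denominator = 442 + 45 + 151 + 166 + 30 + 87 = 921
RR1 = 442 / 921 = 0.4799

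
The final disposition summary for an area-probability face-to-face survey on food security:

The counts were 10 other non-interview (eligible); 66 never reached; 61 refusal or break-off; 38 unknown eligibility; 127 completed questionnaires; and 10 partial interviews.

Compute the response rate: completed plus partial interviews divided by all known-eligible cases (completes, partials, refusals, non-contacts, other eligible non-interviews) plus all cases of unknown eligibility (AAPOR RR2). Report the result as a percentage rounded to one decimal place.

Top: 127 + 10 = 137
Base: 127 + 10 + 61 + 66 + 10 + 38 = 312
RR2 = 137 / 312 = 0.4391

43.9%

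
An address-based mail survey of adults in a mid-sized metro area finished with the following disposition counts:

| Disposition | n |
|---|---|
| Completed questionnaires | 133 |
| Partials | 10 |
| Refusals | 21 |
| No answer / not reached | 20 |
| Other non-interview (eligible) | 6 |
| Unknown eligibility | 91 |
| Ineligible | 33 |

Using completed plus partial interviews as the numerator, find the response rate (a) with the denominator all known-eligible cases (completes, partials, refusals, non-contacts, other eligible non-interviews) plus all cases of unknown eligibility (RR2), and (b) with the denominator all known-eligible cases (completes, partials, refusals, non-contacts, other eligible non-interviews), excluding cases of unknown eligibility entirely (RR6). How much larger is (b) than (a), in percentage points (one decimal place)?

24.4

Top: 133 + 10 = 143
Denom: 133 + 10 + 21 + 20 + 6 + 91 = 281
RR2 = 143 / 281 = 0.5089
Denom: 133 + 10 + 21 + 20 + 6 = 190
RR6 = 143 / 190 = 0.7526
Difference = 75.26 − 50.89 = 24.37 percentage points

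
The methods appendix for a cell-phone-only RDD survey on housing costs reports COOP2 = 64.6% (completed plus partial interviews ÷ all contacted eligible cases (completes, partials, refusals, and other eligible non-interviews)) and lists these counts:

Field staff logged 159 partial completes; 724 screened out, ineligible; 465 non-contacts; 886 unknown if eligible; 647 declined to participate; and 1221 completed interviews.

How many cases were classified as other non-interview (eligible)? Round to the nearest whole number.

109

Top: 1221 + 159 = 1380
COOP2 = 1380 / D = 0.646
D = 1380 / 0.646 = 2136.2
Remaining denominator categories sum to 2027
other non-interview (eligible) = 2136.2 − 2027 ≈ 109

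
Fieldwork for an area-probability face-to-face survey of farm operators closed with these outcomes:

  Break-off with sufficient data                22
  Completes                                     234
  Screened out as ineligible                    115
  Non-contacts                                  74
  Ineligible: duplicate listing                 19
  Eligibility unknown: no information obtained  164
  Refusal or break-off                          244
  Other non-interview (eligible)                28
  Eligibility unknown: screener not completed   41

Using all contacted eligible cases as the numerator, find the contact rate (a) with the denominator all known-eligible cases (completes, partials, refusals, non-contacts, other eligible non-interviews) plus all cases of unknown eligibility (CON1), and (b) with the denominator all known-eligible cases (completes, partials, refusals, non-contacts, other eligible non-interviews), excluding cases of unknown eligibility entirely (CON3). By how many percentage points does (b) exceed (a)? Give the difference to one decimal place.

Undetermined eligibility = 41 + 164 = 205
Not eligible = 115 + 19 = 134
Top = 234 + 22 + 244 + 28 = 528
Base = 234 + 22 + 244 + 74 + 28 + 205 = 807
CON1 = 528 / 807 = 0.6543
Base = 234 + 22 + 244 + 74 + 28 = 602
CON3 = 528 / 602 = 0.8771
Difference = 87.71 − 65.43 = 22.28 percentage points

22.3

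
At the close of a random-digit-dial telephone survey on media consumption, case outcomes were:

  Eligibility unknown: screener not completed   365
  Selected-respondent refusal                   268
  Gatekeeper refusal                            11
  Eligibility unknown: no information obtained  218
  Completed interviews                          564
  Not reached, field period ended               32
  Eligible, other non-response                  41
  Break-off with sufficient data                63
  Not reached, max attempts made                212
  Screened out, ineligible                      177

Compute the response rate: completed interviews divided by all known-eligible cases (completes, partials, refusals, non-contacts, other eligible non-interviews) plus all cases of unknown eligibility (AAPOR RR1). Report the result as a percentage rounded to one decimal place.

Declined to participate = 11 + 268 = 279
No answer / not reached = 32 + 212 = 244
Undetermined eligibility = 365 + 218 = 583
Num → 564
Denom → 564 + 63 + 279 + 244 + 41 + 583 = 1774
RR1 = 564 / 1774 = 0.3179

31.8%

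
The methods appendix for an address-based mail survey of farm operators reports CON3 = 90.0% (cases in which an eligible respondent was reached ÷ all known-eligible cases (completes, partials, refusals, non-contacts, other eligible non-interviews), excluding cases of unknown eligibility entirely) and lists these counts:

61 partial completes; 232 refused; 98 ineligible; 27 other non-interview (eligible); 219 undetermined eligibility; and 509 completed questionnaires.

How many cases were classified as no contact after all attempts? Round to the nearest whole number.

92

Top: 509 + 61 + 232 + 27 = 829
CON3 = 829 / D = 0.900
D = 829 / 0.900 = 921.1
Other denominator terms total 829
no contact after all attempts = 921.1 − 829 ≈ 92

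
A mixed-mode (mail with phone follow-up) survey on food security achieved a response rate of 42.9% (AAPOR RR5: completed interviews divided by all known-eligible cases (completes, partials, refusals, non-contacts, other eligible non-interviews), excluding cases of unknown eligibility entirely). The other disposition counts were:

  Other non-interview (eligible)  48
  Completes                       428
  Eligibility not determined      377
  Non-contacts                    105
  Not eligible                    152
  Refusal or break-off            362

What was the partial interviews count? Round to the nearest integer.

55

RR5 = 428 / D = 0.429
D = 428 / 0.429 = 997.7
Other denominator terms total 943
partial interviews = 997.7 − 943 ≈ 55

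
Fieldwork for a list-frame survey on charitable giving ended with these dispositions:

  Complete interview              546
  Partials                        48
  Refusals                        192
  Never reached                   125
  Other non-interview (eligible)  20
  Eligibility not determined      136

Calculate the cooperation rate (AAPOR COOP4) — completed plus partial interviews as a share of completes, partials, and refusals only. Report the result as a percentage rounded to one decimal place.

75.6%

Top → 546 + 48 = 594
Base → 546 + 48 + 192 = 786
COOP4 = 594 / 786 = 0.7557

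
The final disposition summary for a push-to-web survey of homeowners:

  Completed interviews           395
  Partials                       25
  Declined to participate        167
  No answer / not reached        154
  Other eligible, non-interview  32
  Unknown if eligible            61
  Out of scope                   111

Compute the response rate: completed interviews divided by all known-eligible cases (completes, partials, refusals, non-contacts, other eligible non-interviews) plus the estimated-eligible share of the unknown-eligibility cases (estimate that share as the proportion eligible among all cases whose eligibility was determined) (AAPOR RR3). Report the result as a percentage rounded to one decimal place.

47.8%

Num → 395
Known eligible → 395 + 25 + 167 + 154 + 32 = 773
e = 773 / (773 + 111) = 773 / 884 = 0.8744
Eligible share of unknowns → 0.8744 × 61 = 53.34
Denominator → 773 + 53.34 = 826.34
RR3 = 395 / 826.34 = 0.4780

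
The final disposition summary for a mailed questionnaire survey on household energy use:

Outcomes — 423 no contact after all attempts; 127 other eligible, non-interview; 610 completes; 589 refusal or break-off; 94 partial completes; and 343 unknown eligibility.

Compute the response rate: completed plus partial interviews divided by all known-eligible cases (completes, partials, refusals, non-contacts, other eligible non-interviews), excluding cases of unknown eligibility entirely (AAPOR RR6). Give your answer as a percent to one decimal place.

Numerator → 610 + 94 = 704
Denom → 610 + 94 + 589 + 423 + 127 = 1843
RR6 = 704 / 1843 = 0.3820

38.2%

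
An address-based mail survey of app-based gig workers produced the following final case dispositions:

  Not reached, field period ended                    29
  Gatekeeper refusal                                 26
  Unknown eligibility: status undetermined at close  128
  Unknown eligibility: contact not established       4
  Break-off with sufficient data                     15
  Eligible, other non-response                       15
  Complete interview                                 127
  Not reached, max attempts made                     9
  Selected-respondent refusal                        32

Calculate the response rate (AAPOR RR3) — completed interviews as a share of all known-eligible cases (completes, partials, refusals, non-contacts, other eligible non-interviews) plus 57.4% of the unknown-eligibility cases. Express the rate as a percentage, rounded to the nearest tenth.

Refusal or break-off = 26 + 32 = 58
Non-contacts = 29 + 9 = 38
Eligibility not determined = 4 + 128 = 132
Numerator → 127
Known eligible → 127 + 15 + 58 + 38 + 15 = 253
Estimated eligible among unknowns → 0.5740 × 132 = 75.77
Denom → 253 + 75.77 = 328.77
RR3 = 127 / 328.77 = 0.3863

38.6%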